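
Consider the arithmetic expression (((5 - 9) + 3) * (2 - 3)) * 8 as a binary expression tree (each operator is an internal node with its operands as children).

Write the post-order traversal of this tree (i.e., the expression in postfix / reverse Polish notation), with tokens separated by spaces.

5 9 - 3 + 2 3 - * 8 *

Post-order on an expression tree gives postfix notation: for each operator, emit left operand, right operand, then the operator.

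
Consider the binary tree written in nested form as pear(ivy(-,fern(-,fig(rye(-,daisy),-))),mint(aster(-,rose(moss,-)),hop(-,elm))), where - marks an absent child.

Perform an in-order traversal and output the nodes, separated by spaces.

ivy fern rye daisy fig pear aster moss rose mint hop elm

In-order visits the left subtree, then the node, then the right subtree.
At pear: go left to ivy.
  At ivy: no left child.
  Visit ivy.
  At ivy: go right to fern.
    At fern: no left child.
    Visit fern.
    At fern: go right to fig.
      At fig: go left to rye.
        At rye: no left child.
        Visit rye.
        At rye: go right to daisy.
          daisy is a leaf — visit daisy.
      Visit fig.
      At fig: no right child.
Visit pear.
At pear: go right to mint.
  At mint: go left to aster.
    At aster: no left child.
    Visit aster.
    At aster: go right to rose.
      At rose: go left to moss.
        moss is a leaf — visit moss.
      Visit rose.
      At rose: no right child.
  Visit mint.
  At mint: go right to hop.
    At hop: no left child.
    Visit hop.
    At hop: go right to elm.
      elm is a leaf — visit elm.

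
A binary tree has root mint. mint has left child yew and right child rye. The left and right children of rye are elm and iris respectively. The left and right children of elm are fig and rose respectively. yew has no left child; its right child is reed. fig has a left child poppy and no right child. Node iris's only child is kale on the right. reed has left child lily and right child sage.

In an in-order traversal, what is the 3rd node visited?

In-order visits the left subtree, then the node, then the right subtree.
At mint: go left to yew.
  At yew: no left child.
  Visit yew.
  At yew: go right to reed.
    At reed: go left to lily.
      lily is a leaf — visit lily.
    Visit reed.
    At reed: go right to sage.
      sage is a leaf — visit sage.
Visit mint.
At mint: go right to rye.
  At rye: go left to elm.
    At elm: go left to fig.
      At fig: go left to poppy.
        poppy is a leaf — visit poppy.
      Visit fig.
      At fig: no right child.
    Visit elm.
    At elm: go right to rose.
      rose is a leaf — visit rose.
  Visit rye.
  At rye: go right to iris.
    At iris: no left child.
    Visit iris.
    At iris: go right to kale.
      kale is a leaf — visit kale.
Full in-order sequence: yew, lily, reed, sage, mint, poppy, fig, elm, rose, rye, iris, kale.

reed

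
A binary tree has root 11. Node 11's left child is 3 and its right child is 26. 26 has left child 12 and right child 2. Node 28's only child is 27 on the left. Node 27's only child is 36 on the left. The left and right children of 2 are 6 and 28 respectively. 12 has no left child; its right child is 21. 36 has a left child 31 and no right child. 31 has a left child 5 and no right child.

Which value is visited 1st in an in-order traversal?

3

In-order visits the left subtree, then the node, then the right subtree.
At 11: go left to 3.
  3 is a leaf — visit 3.
Visit 11.
At 11: go right to 26.
  At 26: go left to 12.
    At 12: no left child.
    Visit 12.
    At 12: go right to 21.
      21 is a leaf — visit 21.
  Visit 26.
  At 26: go right to 2.
    At 2: go left to 6.
      6 is a leaf — visit 6.
    Visit 2.
    At 2: go right to 28.
      At 28: go left to 27.
        At 27: go left to 36.
          At 36: go left to 31.
            At 31: go left to 5.
              5 is a leaf — visit 5.
            Visit 31.
            At 31: no right child.
          Visit 36.
          At 36: no right child.
        Visit 27.
        At 27: no right child.
      Visit 28.
      At 28: no right child.
Full in-order sequence: 3, 11, 12, 21, 26, 6, 2, 5, 31, 36, 27, 28.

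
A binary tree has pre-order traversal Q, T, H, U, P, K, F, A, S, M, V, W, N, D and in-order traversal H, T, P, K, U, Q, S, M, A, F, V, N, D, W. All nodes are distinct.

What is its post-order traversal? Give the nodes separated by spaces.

H K P U T M S A D N W V F Q

The first element of pre-order is the root; it splits in-order into left and right subtrees.
Root Q: left subtree has 5 nodes {H, T, P, K, U}, right has 8 {S, M, A, F, V, N, D, W}.
  Root T: left subtree has 1 node {H}, right has 3 {P, K, U}.
    Root U: left subtree has 2 nodes {P, K}, right has 0 { }.
      Root P: left subtree has 0 nodes { }, right has 1 {K}.
  Root F: left subtree has 3 nodes {S, M, A}, right has 4 {V, N, D, W}.
    Root A: left subtree has 2 nodes {S, M}, right has 0 { }.
      Root S: left subtree has 0 nodes { }, right has 1 {M}.
    Root V: left subtree has 0 nodes { }, right has 3 {N, D, W}.
      Root W: left subtree has 2 nodes {N, D}, right has 0 { }.
        Root N: left subtree has 0 nodes { }, right has 1 {D}.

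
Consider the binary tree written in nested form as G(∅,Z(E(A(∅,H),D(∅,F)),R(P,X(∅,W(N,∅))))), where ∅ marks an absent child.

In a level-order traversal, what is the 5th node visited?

Level-order visits nodes level by level from the root, left to right within each level.
Level 0: G
Level 1: Z
Level 2: E, R
Level 3: A, D, P, X
Level 4: H, F, W
Level 5: N
Full level-order sequence: G, Z, E, R, A, D, P, X, H, F, W, N.

A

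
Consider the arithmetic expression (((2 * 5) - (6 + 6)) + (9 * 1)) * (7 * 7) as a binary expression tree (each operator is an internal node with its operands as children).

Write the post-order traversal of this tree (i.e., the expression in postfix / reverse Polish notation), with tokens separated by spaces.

Post-order on an expression tree gives postfix notation: for each operator, emit left operand, right operand, then the operator.

2 5 * 6 6 + - 9 1 * + 7 7 * *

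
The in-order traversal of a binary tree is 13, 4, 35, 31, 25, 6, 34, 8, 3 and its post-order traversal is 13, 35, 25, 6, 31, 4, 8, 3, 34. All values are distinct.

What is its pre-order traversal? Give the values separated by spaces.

34 4 13 31 35 6 25 3 8

The last element of post-order is the root; it splits in-order into left and right subtrees.
Root 34: left subtree has 6 nodes {13, 4, 35, 31, 25, 6}, right has 2 {8, 3}.
  Root 4: left subtree has 1 node {13}, right has 4 {35, 31, 25, 6}.
    Root 31: left subtree has 1 node {35}, right has 2 {25, 6}.
      Root 6: left subtree has 1 node {25}, right has 0 { }.
  Root 3: left subtree has 1 node {8}, right has 0 { }.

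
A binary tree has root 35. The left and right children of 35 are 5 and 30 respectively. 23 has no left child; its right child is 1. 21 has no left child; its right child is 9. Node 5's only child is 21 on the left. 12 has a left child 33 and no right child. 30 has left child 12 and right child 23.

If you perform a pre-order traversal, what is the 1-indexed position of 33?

Pre-order visits the node, then its left subtree, then its right subtree.
Visit 35.
At 35: go left to 5.
  Visit 5.
  At 5: go left to 21.
    Visit 21.
    At 21: no left child.
    At 21: go right to 9.
      9 is a leaf — visit 9.
  At 5: no right child.
At 35: go right to 30.
  Visit 30.
  At 30: go left to 12.
    Visit 12.
    At 12: go left to 33.
      33 is a leaf — visit 33.
    At 12: no right child.
  At 30: go right to 23.
    Visit 23.
    At 23: no left child.
    At 23: go right to 1.
      1 is a leaf — visit 1.
Full pre-order sequence: 35, 5, 21, 9, 30, 12, 33, 23, 1.

7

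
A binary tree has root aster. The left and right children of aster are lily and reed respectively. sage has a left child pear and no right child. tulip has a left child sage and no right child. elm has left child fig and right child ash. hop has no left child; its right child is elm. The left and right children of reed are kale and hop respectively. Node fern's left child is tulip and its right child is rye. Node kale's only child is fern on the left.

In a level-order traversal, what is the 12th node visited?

sage

Level-order visits nodes level by level from the root, left to right within each level.
Level 0: aster
Level 1: lily, reed
Level 2: kale, hop
Level 3: fern, elm
Level 4: tulip, rye, fig, ash
Level 5: sage
Level 6: pear
Full level-order sequence: aster, lily, reed, kale, hop, fern, elm, tulip, rye, fig, ash, sage, pear.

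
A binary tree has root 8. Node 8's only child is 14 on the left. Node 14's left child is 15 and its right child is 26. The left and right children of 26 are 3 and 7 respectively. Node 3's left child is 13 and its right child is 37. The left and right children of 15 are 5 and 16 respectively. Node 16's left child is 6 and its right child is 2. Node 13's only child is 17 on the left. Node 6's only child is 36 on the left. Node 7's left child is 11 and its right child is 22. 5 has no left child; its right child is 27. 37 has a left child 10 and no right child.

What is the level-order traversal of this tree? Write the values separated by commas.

8, 14, 15, 26, 5, 16, 3, 7, 27, 6, 2, 13, 37, 11, 22, 36, 17, 10

Level-order visits nodes level by level from the root, left to right within each level.
Level 0: 8
Level 1: 14
Level 2: 15, 26
Level 3: 5, 16, 3, 7
Level 4: 27, 6, 2, 13, 37, 11, 22
Level 5: 36, 17, 10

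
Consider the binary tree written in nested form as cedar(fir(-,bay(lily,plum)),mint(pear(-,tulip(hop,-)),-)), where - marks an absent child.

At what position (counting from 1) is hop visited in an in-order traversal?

7

In-order visits the left subtree, then the node, then the right subtree.
At cedar: go left to fir.
  At fir: no left child.
  Visit fir.
  At fir: go right to bay.
    At bay: go left to lily.
      lily is a leaf — visit lily.
    Visit bay.
    At bay: go right to plum.
      plum is a leaf — visit plum.
Visit cedar.
At cedar: go right to mint.
  At mint: go left to pear.
    At pear: no left child.
    Visit pear.
    At pear: go right to tulip.
      At tulip: go left to hop.
        hop is a leaf — visit hop.
      Visit tulip.
      At tulip: no right child.
  Visit mint.
  At mint: no right child.
Full in-order sequence: fir, lily, bay, plum, cedar, pear, hop, tulip, mint.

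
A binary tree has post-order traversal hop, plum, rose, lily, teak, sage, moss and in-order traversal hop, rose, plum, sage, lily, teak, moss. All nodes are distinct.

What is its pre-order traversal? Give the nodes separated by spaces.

moss sage rose hop plum teak lily

The last element of post-order is the root; it splits in-order into left and right subtrees.
Root moss: left subtree has 6 nodes {hop, rose, plum, sage, lily, teak}, right has 0 { }.
  Root sage: left subtree has 3 nodes {hop, rose, plum}, right has 2 {lily, teak}.
    Root rose: left subtree has 1 node {hop}, right has 1 {plum}.
    Root teak: left subtree has 1 node {lily}, right has 0 { }.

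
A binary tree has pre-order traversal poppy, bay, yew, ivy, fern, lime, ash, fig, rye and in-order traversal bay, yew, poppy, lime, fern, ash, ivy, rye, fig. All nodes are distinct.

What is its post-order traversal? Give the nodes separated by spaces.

yew bay lime ash fern rye fig ivy poppy

The first element of pre-order is the root; it splits in-order into left and right subtrees.
Root poppy: left subtree has 2 nodes {bay, yew}, right has 6 {lime, fern, ash, ivy, rye, fig}.
  Root bay: left subtree has 0 nodes { }, right has 1 {yew}.
  Root ivy: left subtree has 3 nodes {lime, fern, ash}, right has 2 {rye, fig}.
    Root fern: left subtree has 1 node {lime}, right has 1 {ash}.
    Root fig: left subtree has 1 node {rye}, right has 0 { }.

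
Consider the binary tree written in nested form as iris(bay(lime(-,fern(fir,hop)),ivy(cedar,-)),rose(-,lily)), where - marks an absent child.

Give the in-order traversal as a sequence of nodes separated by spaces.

lime fir fern hop bay cedar ivy iris rose lily

In-order visits the left subtree, then the node, then the right subtree.
At iris: go left to bay.
  At bay: go left to lime.
    At lime: no left child.
    Visit lime.
    At lime: go right to fern.
      At fern: go left to fir.
        fir is a leaf — visit fir.
      Visit fern.
      At fern: go right to hop.
        hop is a leaf — visit hop.
  Visit bay.
  At bay: go right to ivy.
    At ivy: go left to cedar.
      cedar is a leaf — visit cedar.
    Visit ivy.
    At ivy: no right child.
Visit iris.
At iris: go right to rose.
  At rose: no left child.
  Visit rose.
  At rose: go right to lily.
    lily is a leaf — visit lily.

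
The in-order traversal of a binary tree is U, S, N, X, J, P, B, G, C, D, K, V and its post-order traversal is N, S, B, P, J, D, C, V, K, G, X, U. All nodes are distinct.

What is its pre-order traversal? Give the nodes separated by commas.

The last element of post-order is the root; it splits in-order into left and right subtrees.
Root U: left subtree has 0 nodes { }, right has 11 {S, N, X, J, P, B, G, C, D, K, V}.
  Root X: left subtree has 2 nodes {S, N}, right has 8 {J, P, B, G, C, D, K, V}.
    Root S: left subtree has 0 nodes { }, right has 1 {N}.
    Root G: left subtree has 3 nodes {J, P, B}, right has 4 {C, D, K, V}.
      Root J: left subtree has 0 nodes { }, right has 2 {P, B}.
        Root P: left subtree has 0 nodes { }, right has 1 {B}.
      Root K: left subtree has 2 nodes {C, D}, right has 1 {V}.
        Root C: left subtree has 0 nodes { }, right has 1 {D}.

U, X, S, N, G, J, P, B, K, C, D, V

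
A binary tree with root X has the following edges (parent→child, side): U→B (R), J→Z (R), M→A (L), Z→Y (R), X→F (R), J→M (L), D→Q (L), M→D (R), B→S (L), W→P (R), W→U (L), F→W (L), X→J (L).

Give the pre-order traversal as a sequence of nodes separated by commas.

X, J, M, A, D, Q, Z, Y, F, W, U, B, S, P

Pre-order visits the node, then its left subtree, then its right subtree.
Visit X.
At X: go left to J.
  Visit J.
  At J: go left to M.
    Visit M.
    At M: go left to A.
      A is a leaf — visit A.
    At M: go right to D.
      Visit D.
      At D: go left to Q.
        Q is a leaf — visit Q.
      At D: no right child.
  At J: go right to Z.
    Visit Z.
    At Z: no left child.
    At Z: go right to Y.
      Y is a leaf — visit Y.
At X: go right to F.
  Visit F.
  At F: go left to W.
    Visit W.
    At W: go left to U.
      Visit U.
      At U: no left child.
      At U: go right to B.
        Visit B.
        At B: go left to S.
          S is a leaf — visit S.
        At B: no right child.
    At W: go right to P.
      P is a leaf — visit P.
  At F: no right child.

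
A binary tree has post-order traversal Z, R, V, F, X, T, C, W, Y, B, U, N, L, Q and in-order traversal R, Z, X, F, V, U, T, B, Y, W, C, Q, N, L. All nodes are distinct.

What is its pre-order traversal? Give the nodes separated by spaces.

Q U X R Z F V B T Y W C L N

The last element of post-order is the root; it splits in-order into left and right subtrees.
Root Q: left subtree has 11 nodes {R, Z, X, F, V, U, T, B, Y, W, C}, right has 2 {N, L}.
  Root U: left subtree has 5 nodes {R, Z, X, F, V}, right has 5 {T, B, Y, W, C}.
    Root X: left subtree has 2 nodes {R, Z}, right has 2 {F, V}.
      Root R: left subtree has 0 nodes { }, right has 1 {Z}.
      Root F: left subtree has 0 nodes { }, right has 1 {V}.
    Root B: left subtree has 1 node {T}, right has 3 {Y, W, C}.
      Root Y: left subtree has 0 nodes { }, right has 2 {W, C}.
        Root W: left subtree has 0 nodes { }, right has 1 {C}.
  Root L: left subtree has 1 node {N}, right has 0 { }.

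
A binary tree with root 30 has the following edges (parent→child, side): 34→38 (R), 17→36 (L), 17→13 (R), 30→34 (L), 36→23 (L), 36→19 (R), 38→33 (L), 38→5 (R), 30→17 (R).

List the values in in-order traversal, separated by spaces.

34 33 38 5 30 23 36 19 17 13

In-order visits the left subtree, then the node, then the right subtree.
At 30: go left to 34.
  At 34: no left child.
  Visit 34.
  At 34: go right to 38.
    At 38: go left to 33.
      33 is a leaf — visit 33.
    Visit 38.
    At 38: go right to 5.
      5 is a leaf — visit 5.
Visit 30.
At 30: go right to 17.
  At 17: go left to 36.
    At 36: go left to 23.
      23 is a leaf — visit 23.
    Visit 36.
    At 36: go right to 19.
      19 is a leaf — visit 19.
  Visit 17.
  At 17: go right to 13.
    13 is a leaf — visit 13.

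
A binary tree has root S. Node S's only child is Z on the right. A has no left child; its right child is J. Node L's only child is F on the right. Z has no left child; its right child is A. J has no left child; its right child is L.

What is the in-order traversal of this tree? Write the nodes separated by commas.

In-order visits the left subtree, then the node, then the right subtree.
At S: no left child.
Visit S.
At S: go right to Z.
  At Z: no left child.
  Visit Z.
  At Z: go right to A.
    At A: no left child.
    Visit A.
    At A: go right to J.
      At J: no left child.
      Visit J.
      At J: go right to L.
        At L: no left child.
        Visit L.
        At L: go right to F.
          F is a leaf — visit F.

S, Z, A, J, L, F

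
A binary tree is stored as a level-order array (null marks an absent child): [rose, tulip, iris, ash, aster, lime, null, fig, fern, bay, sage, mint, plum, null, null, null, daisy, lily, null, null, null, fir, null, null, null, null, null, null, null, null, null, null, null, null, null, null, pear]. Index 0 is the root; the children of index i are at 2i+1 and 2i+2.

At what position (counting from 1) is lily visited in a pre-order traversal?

Pre-order visits the node, then its left subtree, then its right subtree.
Visit rose.
At rose: go left to tulip.
  Visit tulip.
  At tulip: go left to ash.
    Visit ash.
    At ash: go left to fig.
      Visit fig.
      At fig: no left child.
      At fig: go right to daisy.
        daisy is a leaf — visit daisy.
    At ash: go right to fern.
      Visit fern.
      At fern: go left to lily.
        Visit lily.
        At lily: no left child.
        At lily: go right to pear.
          pear is a leaf — visit pear.
      At fern: no right child.
  At tulip: go right to aster.
    Visit aster.
    At aster: go left to bay.
      bay is a leaf — visit bay.
    At aster: go right to sage.
      Visit sage.
      At sage: go left to fir.
        fir is a leaf — visit fir.
      At sage: no right child.
At rose: go right to iris.
  Visit iris.
  At iris: go left to lime.
    Visit lime.
    At lime: go left to mint.
      mint is a leaf — visit mint.
    At lime: go right to plum.
      plum is a leaf — visit plum.
  At iris: no right child.
Full pre-order sequence: rose, tulip, ash, fig, daisy, fern, lily, pear, aster, bay, sage, fir, iris, lime, mint, plum.

7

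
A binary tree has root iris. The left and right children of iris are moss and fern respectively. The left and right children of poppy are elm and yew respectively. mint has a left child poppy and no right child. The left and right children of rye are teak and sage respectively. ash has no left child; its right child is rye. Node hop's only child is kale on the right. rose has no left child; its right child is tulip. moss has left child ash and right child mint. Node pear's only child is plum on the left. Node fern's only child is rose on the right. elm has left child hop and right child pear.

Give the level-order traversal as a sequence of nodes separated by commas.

Level-order visits nodes level by level from the root, left to right within each level.
Level 0: iris
Level 1: moss, fern
Level 2: ash, mint, rose
Level 3: rye, poppy, tulip
Level 4: teak, sage, elm, yew
Level 5: hop, pear
Level 6: kale, plum

iris, moss, fern, ash, mint, rose, rye, poppy, tulip, teak, sage, elm, yew, hop, pear, kale, plum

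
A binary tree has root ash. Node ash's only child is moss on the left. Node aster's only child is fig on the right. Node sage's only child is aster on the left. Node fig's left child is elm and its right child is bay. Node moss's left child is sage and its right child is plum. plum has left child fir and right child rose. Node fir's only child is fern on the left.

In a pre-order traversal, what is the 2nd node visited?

Pre-order visits the node, then its left subtree, then its right subtree.
Visit ash.
At ash: go left to moss.
  Visit moss.
  At moss: go left to sage.
    Visit sage.
    At sage: go left to aster.
      Visit aster.
      At aster: no left child.
      At aster: go right to fig.
        Visit fig.
        At fig: go left to elm.
          elm is a leaf — visit elm.
        At fig: go right to bay.
          bay is a leaf — visit bay.
    At sage: no right child.
  At moss: go right to plum.
    Visit plum.
    At plum: go left to fir.
      Visit fir.
      At fir: go left to fern.
        fern is a leaf — visit fern.
      At fir: no right child.
    At plum: go right to rose.
      rose is a leaf — visit rose.
At ash: no right child.
Full pre-order sequence: ash, moss, sage, aster, fig, elm, bay, plum, fir, fern, rose.

moss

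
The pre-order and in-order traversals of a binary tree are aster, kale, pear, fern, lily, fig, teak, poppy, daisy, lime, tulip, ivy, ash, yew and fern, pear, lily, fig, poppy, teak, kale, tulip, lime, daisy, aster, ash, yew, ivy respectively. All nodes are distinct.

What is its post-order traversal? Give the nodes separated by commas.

fern, poppy, teak, fig, lily, pear, tulip, lime, daisy, kale, yew, ash, ivy, aster

The first element of pre-order is the root; it splits in-order into left and right subtrees.
Root aster: left subtree has 10 nodes {fern, pear, lily, fig, poppy, teak, kale, tulip, lime, daisy}, right has 3 {ash, yew, ivy}.
  Root kale: left subtree has 6 nodes {fern, pear, lily, fig, poppy, teak}, right has 3 {tulip, lime, daisy}.
    Root pear: left subtree has 1 node {fern}, right has 4 {lily, fig, poppy, teak}.
      Root lily: left subtree has 0 nodes { }, right has 3 {fig, poppy, teak}.
        Root fig: left subtree has 0 nodes { }, right has 2 {poppy, teak}.
          Root teak: left subtree has 1 node {poppy}, right has 0 { }.
    Root daisy: left subtree has 2 nodes {tulip, lime}, right has 0 { }.
      Root lime: left subtree has 1 node {tulip}, right has 0 { }.
  Root ivy: left subtree has 2 nodes {ash, yew}, right has 0 { }.
    Root ash: left subtree has 0 nodes { }, right has 1 {yew}.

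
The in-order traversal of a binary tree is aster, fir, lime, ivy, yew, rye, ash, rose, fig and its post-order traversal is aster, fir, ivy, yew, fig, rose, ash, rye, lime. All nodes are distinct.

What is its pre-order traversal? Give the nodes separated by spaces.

The last element of post-order is the root; it splits in-order into left and right subtrees.
Root lime: left subtree has 2 nodes {aster, fir}, right has 6 {ivy, yew, rye, ash, rose, fig}.
  Root fir: left subtree has 1 node {aster}, right has 0 { }.
  Root rye: left subtree has 2 nodes {ivy, yew}, right has 3 {ash, rose, fig}.
    Root yew: left subtree has 1 node {ivy}, right has 0 { }.
    Root ash: left subtree has 0 nodes { }, right has 2 {rose, fig}.
      Root rose: left subtree has 0 nodes { }, right has 1 {fig}.

lime fir aster rye yew ivy ash rose fig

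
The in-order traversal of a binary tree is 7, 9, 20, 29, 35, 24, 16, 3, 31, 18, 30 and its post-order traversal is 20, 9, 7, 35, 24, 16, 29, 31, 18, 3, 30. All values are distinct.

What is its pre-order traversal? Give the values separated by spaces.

30 3 29 7 9 20 16 24 35 18 31

The last element of post-order is the root; it splits in-order into left and right subtrees.
Root 30: left subtree has 10 nodes {7, 9, 20, 29, 35, 24, 16, 3, 31, 18}, right has 0 { }.
  Root 3: left subtree has 7 nodes {7, 9, 20, 29, 35, 24, 16}, right has 2 {31, 18}.
    Root 29: left subtree has 3 nodes {7, 9, 20}, right has 3 {35, 24, 16}.
      Root 7: left subtree has 0 nodes { }, right has 2 {9, 20}.
        Root 9: left subtree has 0 nodes { }, right has 1 {20}.
      Root 16: left subtree has 2 nodes {35, 24}, right has 0 { }.
        Root 24: left subtree has 1 node {35}, right has 0 { }.
    Root 18: left subtree has 1 node {31}, right has 0 { }.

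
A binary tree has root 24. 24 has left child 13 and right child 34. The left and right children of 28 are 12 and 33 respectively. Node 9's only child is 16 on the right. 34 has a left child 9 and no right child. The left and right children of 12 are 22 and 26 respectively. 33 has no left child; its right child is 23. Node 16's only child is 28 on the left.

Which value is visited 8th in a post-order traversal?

Post-order visits the left subtree, then the right subtree, then the node.
At 24: go left to 13.
  13 is a leaf — visit 13.
At 24: go right to 34.
  At 34: go left to 9.
    At 9: no left child.
    At 9: go right to 16.
      At 16: go left to 28.
        At 28: go left to 12.
          At 12: go left to 22.
            22 is a leaf — visit 22.
          At 12: go right to 26.
            26 is a leaf — visit 26.
          Visit 12.
        At 28: go right to 33.
          At 33: no left child.
          At 33: go right to 23.
            23 is a leaf — visit 23.
          Visit 33.
        Visit 28.
      At 16: no right child.
      Visit 16.
    Visit 9.
  At 34: no right child.
  Visit 34.
Visit 24.
Full post-order sequence: 13, 22, 26, 12, 23, 33, 28, 16, 9, 34, 24.

16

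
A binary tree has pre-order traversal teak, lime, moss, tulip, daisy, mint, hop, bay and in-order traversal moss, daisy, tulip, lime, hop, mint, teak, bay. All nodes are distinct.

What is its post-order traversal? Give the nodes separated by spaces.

The first element of pre-order is the root; it splits in-order into left and right subtrees.
Root teak: left subtree has 6 nodes {moss, daisy, tulip, lime, hop, mint}, right has 1 {bay}.
  Root lime: left subtree has 3 nodes {moss, daisy, tulip}, right has 2 {hop, mint}.
    Root moss: left subtree has 0 nodes { }, right has 2 {daisy, tulip}.
      Root tulip: left subtree has 1 node {daisy}, right has 0 { }.
    Root mint: left subtree has 1 node {hop}, right has 0 { }.

daisy tulip moss hop mint lime bay teak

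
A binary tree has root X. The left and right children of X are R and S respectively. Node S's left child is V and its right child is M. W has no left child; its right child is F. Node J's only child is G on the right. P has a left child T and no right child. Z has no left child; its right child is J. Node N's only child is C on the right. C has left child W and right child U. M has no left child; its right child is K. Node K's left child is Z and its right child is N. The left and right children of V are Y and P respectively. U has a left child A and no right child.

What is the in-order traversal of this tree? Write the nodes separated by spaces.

In-order visits the left subtree, then the node, then the right subtree.
At X: go left to R.
  R is a leaf — visit R.
Visit X.
At X: go right to S.
  At S: go left to V.
    At V: go left to Y.
      Y is a leaf — visit Y.
    Visit V.
    At V: go right to P.
      At P: go left to T.
        T is a leaf — visit T.
      Visit P.
      At P: no right child.
  Visit S.
  At S: go right to M.
    At M: no left child.
    Visit M.
    At M: go right to K.
      At K: go left to Z.
        At Z: no left child.
        Visit Z.
        At Z: go right to J.
          At J: no left child.
          Visit J.
          At J: go right to G.
            G is a leaf — visit G.
      Visit K.
      At K: go right to N.
        At N: no left child.
        Visit N.
        At N: go right to C.
          At C: go left to W.
            At W: no left child.
            Visit W.
            At W: go right to F.
              F is a leaf — visit F.
          Visit C.
          At C: go right to U.
            At U: go left to A.
              A is a leaf — visit A.
            Visit U.
            At U: no right child.

R X Y V T P S M Z J G K N W F C A U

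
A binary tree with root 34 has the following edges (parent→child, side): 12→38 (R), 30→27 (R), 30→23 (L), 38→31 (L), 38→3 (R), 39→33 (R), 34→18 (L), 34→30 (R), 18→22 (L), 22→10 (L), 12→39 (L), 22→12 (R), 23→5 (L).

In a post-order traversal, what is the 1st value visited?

Post-order visits the left subtree, then the right subtree, then the node.
At 34: go left to 18.
  At 18: go left to 22.
    At 22: go left to 10.
      10 is a leaf — visit 10.
    At 22: go right to 12.
      At 12: go left to 39.
        At 39: no left child.
        At 39: go right to 33.
          33 is a leaf — visit 33.
        Visit 39.
      At 12: go right to 38.
        At 38: go left to 31.
          31 is a leaf — visit 31.
        At 38: go right to 3.
          3 is a leaf — visit 3.
        Visit 38.
      Visit 12.
    Visit 22.
  At 18: no right child.
  Visit 18.
At 34: go right to 30.
  At 30: go left to 23.
    At 23: go left to 5.
      5 is a leaf — visit 5.
    At 23: no right child.
    Visit 23.
  At 30: go right to 27.
    27 is a leaf — visit 27.
  Visit 30.
Visit 34.
Full post-order sequence: 10, 33, 39, 31, 3, 38, 12, 22, 18, 5, 23, 27, 30, 34.

10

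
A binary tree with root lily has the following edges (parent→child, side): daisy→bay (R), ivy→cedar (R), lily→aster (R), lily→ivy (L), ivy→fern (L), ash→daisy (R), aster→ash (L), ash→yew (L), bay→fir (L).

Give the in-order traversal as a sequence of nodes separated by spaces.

fern ivy cedar lily yew ash daisy fir bay aster

In-order visits the left subtree, then the node, then the right subtree.
At lily: go left to ivy.
  At ivy: go left to fern.
    fern is a leaf — visit fern.
  Visit ivy.
  At ivy: go right to cedar.
    cedar is a leaf — visit cedar.
Visit lily.
At lily: go right to aster.
  At aster: go left to ash.
    At ash: go left to yew.
      yew is a leaf — visit yew.
    Visit ash.
    At ash: go right to daisy.
      At daisy: no left child.
      Visit daisy.
      At daisy: go right to bay.
        At bay: go left to fir.
          fir is a leaf — visit fir.
        Visit bay.
        At bay: no right child.
  Visit aster.
  At aster: no right child.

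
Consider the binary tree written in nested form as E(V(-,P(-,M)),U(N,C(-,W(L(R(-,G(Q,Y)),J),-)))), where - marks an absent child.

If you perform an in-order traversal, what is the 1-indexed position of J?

13

In-order visits the left subtree, then the node, then the right subtree.
At E: go left to V.
  At V: no left child.
  Visit V.
  At V: go right to P.
    At P: no left child.
    Visit P.
    At P: go right to M.
      M is a leaf — visit M.
Visit E.
At E: go right to U.
  At U: go left to N.
    N is a leaf — visit N.
  Visit U.
  At U: go right to C.
    At C: no left child.
    Visit C.
    At C: go right to W.
      At W: go left to L.
        At L: go left to R.
          At R: no left child.
          Visit R.
          At R: go right to G.
            At G: go left to Q.
              Q is a leaf — visit Q.
            Visit G.
            At G: go right to Y.
              Y is a leaf — visit Y.
        Visit L.
        At L: go right to J.
          J is a leaf — visit J.
      Visit W.
      At W: no right child.
Full in-order sequence: V, P, M, E, N, U, C, R, Q, G, Y, L, J, W.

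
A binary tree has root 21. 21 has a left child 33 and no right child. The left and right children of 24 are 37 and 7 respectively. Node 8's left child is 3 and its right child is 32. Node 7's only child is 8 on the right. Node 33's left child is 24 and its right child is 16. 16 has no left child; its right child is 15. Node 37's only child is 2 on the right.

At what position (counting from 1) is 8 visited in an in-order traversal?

6

In-order visits the left subtree, then the node, then the right subtree.
At 21: go left to 33.
  At 33: go left to 24.
    At 24: go left to 37.
      At 37: no left child.
      Visit 37.
      At 37: go right to 2.
        2 is a leaf — visit 2.
    Visit 24.
    At 24: go right to 7.
      At 7: no left child.
      Visit 7.
      At 7: go right to 8.
        At 8: go left to 3.
          3 is a leaf — visit 3.
        Visit 8.
        At 8: go right to 32.
          32 is a leaf — visit 32.
  Visit 33.
  At 33: go right to 16.
    At 16: no left child.
    Visit 16.
    At 16: go right to 15.
      15 is a leaf — visit 15.
Visit 21.
At 21: no right child.
Full in-order sequence: 37, 2, 24, 7, 3, 8, 32, 33, 16, 15, 21.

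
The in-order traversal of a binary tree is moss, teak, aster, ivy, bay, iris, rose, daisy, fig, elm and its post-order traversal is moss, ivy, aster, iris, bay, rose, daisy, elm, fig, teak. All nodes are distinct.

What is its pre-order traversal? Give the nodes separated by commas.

teak, moss, fig, daisy, rose, bay, aster, ivy, iris, elm

The last element of post-order is the root; it splits in-order into left and right subtrees.
Root teak: left subtree has 1 node {moss}, right has 8 {aster, ivy, bay, iris, rose, daisy, fig, elm}.
  Root fig: left subtree has 6 nodes {aster, ivy, bay, iris, rose, daisy}, right has 1 {elm}.
    Root daisy: left subtree has 5 nodes {aster, ivy, bay, iris, rose}, right has 0 { }.
      Root rose: left subtree has 4 nodes {aster, ivy, bay, iris}, right has 0 { }.
        Root bay: left subtree has 2 nodes {aster, ivy}, right has 1 {iris}.
          Root aster: left subtree has 0 nodes { }, right has 1 {ivy}.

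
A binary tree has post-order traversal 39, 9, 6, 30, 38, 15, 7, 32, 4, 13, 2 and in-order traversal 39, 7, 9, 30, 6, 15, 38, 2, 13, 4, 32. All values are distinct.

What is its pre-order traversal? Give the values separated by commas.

The last element of post-order is the root; it splits in-order into left and right subtrees.
Root 2: left subtree has 7 nodes {39, 7, 9, 30, 6, 15, 38}, right has 3 {13, 4, 32}.
  Root 7: left subtree has 1 node {39}, right has 5 {9, 30, 6, 15, 38}.
    Root 15: left subtree has 3 nodes {9, 30, 6}, right has 1 {38}.
      Root 30: left subtree has 1 node {9}, right has 1 {6}.
  Root 13: left subtree has 0 nodes { }, right has 2 {4, 32}.
    Root 4: left subtree has 0 nodes { }, right has 1 {32}.

2, 7, 39, 15, 30, 9, 6, 38, 13, 4, 32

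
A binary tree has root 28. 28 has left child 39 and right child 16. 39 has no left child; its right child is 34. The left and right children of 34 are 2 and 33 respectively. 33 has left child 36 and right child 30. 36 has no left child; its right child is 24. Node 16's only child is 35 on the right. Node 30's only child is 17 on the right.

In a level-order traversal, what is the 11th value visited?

Level-order visits nodes level by level from the root, left to right within each level.
Level 0: 28
Level 1: 39, 16
Level 2: 34, 35
Level 3: 2, 33
Level 4: 36, 30
Level 5: 24, 17
Full level-order sequence: 28, 39, 16, 34, 35, 2, 33, 36, 30, 24, 17.

17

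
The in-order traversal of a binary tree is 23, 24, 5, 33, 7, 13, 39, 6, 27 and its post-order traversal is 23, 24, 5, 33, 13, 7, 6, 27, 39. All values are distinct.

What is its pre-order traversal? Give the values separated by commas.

The last element of post-order is the root; it splits in-order into left and right subtrees.
Root 39: left subtree has 6 nodes {23, 24, 5, 33, 7, 13}, right has 2 {6, 27}.
  Root 7: left subtree has 4 nodes {23, 24, 5, 33}, right has 1 {13}.
    Root 33: left subtree has 3 nodes {23, 24, 5}, right has 0 { }.
      Root 5: left subtree has 2 nodes {23, 24}, right has 0 { }.
        Root 24: left subtree has 1 node {23}, right has 0 { }.
  Root 27: left subtree has 1 node {6}, right has 0 { }.

39, 7, 33, 5, 24, 23, 13, 27, 6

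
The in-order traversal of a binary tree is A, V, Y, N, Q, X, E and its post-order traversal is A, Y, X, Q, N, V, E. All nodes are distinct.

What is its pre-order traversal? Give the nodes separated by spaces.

E V A N Y Q X

The last element of post-order is the root; it splits in-order into left and right subtrees.
Root E: left subtree has 6 nodes {A, V, Y, N, Q, X}, right has 0 { }.
  Root V: left subtree has 1 node {A}, right has 4 {Y, N, Q, X}.
    Root N: left subtree has 1 node {Y}, right has 2 {Q, X}.
      Root Q: left subtree has 0 nodes { }, right has 1 {X}.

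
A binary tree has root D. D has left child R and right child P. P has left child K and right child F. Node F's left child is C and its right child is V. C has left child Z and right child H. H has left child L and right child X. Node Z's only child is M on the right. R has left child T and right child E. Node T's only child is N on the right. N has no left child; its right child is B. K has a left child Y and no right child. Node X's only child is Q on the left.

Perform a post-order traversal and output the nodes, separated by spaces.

B N T E R Y K M Z L Q X H C V F P D

Post-order visits the left subtree, then the right subtree, then the node.
At D: go left to R.
  At R: go left to T.
    At T: no left child.
    At T: go right to N.
      At N: no left child.
      At N: go right to B.
        B is a leaf — visit B.
      Visit N.
    Visit T.
  At R: go right to E.
    E is a leaf — visit E.
  Visit R.
At D: go right to P.
  At P: go left to K.
    At K: go left to Y.
      Y is a leaf — visit Y.
    At K: no right child.
    Visit K.
  At P: go right to F.
    At F: go left to C.
      At C: go left to Z.
        At Z: no left child.
        At Z: go right to M.
          M is a leaf — visit M.
        Visit Z.
      At C: go right to H.
        At H: go left to L.
          L is a leaf — visit L.
        At H: go right to X.
          At X: go left to Q.
            Q is a leaf — visit Q.
          At X: no right child.
          Visit X.
        Visit H.
      Visit C.
    At F: go right to V.
      V is a leaf — visit V.
    Visit F.
  Visit P.
Visit D.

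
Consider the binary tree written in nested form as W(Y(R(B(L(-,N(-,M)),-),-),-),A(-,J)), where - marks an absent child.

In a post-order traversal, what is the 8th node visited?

Post-order visits the left subtree, then the right subtree, then the node.
At W: go left to Y.
  At Y: go left to R.
    At R: go left to B.
      At B: go left to L.
        At L: no left child.
        At L: go right to N.
          At N: no left child.
          At N: go right to M.
            M is a leaf — visit M.
          Visit N.
        Visit L.
      At B: no right child.
      Visit B.
    At R: no right child.
    Visit R.
  At Y: no right child.
  Visit Y.
At W: go right to A.
  At A: no left child.
  At A: go right to J.
    J is a leaf — visit J.
  Visit A.
Visit W.
Full post-order sequence: M, N, L, B, R, Y, J, A, W.

A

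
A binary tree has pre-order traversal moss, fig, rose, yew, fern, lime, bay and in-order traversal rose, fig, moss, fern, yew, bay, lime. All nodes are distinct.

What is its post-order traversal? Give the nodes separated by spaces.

The first element of pre-order is the root; it splits in-order into left and right subtrees.
Root moss: left subtree has 2 nodes {rose, fig}, right has 4 {fern, yew, bay, lime}.
  Root fig: left subtree has 1 node {rose}, right has 0 { }.
  Root yew: left subtree has 1 node {fern}, right has 2 {bay, lime}.
    Root lime: left subtree has 1 node {bay}, right has 0 { }.

rose fig fern bay lime yew moss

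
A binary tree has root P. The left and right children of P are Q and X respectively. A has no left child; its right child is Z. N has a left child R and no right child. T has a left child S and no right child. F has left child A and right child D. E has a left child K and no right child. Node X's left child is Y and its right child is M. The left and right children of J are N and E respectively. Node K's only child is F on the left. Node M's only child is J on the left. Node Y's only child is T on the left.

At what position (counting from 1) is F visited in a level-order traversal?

13

Level-order visits nodes level by level from the root, left to right within each level.
Level 0: P
Level 1: Q, X
Level 2: Y, M
Level 3: T, J
Level 4: S, N, E
Level 5: R, K
Level 6: F
Level 7: A, D
Level 8: Z
Full level-order sequence: P, Q, X, Y, M, T, J, S, N, E, R, K, F, A, D, Z.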